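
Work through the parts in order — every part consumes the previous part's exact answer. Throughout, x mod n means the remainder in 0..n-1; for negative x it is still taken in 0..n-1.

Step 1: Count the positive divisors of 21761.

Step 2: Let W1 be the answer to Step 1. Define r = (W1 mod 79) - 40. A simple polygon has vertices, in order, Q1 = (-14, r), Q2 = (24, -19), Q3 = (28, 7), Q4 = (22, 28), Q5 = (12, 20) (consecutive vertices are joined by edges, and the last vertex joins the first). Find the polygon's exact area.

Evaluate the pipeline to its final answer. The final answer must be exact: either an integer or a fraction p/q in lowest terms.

Step 1: 21761 = 47 * 463; number of divisors = (1+1) * (1+1) = 4; answer 4
Step 2: W1 = 4; r = -36; cross terms: (-14*-19 - 24*-36)=1130, (24*7 - 28*-19)=700, (28*28 - 22*7)=630, (22*20 - 12*28)=104, (12*-36 - -14*20)=-152; twice the area = |2412| = 2412; area = 1206; answer 1206

1206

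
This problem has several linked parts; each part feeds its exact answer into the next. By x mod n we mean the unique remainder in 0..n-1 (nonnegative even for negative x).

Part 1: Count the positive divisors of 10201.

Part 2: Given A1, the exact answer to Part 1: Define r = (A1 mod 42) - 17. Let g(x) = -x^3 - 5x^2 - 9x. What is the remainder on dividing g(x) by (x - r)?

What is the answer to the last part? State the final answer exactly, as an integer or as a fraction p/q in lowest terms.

1890

Part 1: 10201 = 101^2; number of divisors = (2+1) = 3; answer 3
Part 2: A1 = 3; r = -14; remainder = value at the root: -1*(-14)^3 - 5*(-14)^2 - 9*(-14)^1 = (2744) + (-980) + (126) = 1890; answer 1890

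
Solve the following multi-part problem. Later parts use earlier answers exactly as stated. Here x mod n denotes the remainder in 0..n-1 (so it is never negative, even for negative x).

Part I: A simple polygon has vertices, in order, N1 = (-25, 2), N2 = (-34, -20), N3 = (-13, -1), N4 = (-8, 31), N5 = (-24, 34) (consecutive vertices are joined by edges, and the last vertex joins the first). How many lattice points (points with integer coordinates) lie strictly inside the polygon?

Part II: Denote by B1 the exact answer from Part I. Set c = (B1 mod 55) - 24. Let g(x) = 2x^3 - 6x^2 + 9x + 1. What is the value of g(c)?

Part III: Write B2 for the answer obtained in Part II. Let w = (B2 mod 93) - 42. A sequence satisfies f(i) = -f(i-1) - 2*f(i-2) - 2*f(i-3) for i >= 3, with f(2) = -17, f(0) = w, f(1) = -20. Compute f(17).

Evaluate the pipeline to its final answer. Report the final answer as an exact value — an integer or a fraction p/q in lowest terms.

Part I: cross terms: (-25*-20 - -34*2)=568, (-34*-1 - -13*-20)=-226, (-13*31 - -8*-1)=-411, (-8*34 - -24*31)=472, (-24*2 - -25*34)=802; twice the area = |1205| = 1205; area = 1205/2; boundary points = 1 + 1 + 1 + 1 + 1 = 5; strictly interior points = area - boundary/2 + 1 = 601; answer 601
Part II: B1 = 601; c = 27; 2*(27)^3 - 6*(27)^2 + 9*(27)^1 + 1 = (39366) + (-4374) + (243) + (1) = 35236; answer 35236
Part III: B2 = 35236; w = 40; f(3) = -1*(-17) - 2*(-20) - 2*(40) = -23; iterating: f(3)=-23, f(4)=97, f(5)=-17, f(6)=-131, f(7)=-29, f(8)=325, f(9)=-5, f(10)=-587, f(11)=-53, f(12)=1237, f(13)=43, f(14)=-2411, f(15)=-149, f(16)=4885, f(17)=235; answer 235

235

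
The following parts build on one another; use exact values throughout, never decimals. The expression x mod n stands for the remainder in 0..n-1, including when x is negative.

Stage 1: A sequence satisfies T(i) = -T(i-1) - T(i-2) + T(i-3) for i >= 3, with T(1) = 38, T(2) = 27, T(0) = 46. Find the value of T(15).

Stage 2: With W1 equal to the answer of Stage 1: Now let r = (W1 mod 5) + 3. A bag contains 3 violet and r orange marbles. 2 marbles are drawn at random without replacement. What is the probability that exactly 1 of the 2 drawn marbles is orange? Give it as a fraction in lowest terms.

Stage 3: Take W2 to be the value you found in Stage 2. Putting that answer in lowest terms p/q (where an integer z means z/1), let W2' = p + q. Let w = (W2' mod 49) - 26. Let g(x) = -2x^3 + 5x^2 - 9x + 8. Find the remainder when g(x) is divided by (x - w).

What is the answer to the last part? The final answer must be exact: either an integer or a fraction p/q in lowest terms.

Stage 1: T(3) = -1*(27) - 1*(38) + 1*(46) = -19; iterating: T(3)=-19, T(4)=30, T(5)=16, T(6)=-65, T(7)=79, T(8)=2, T(9)=-146, T(10)=223, T(11)=-75, T(12)=-294, T(13)=592, T(14)=-373, T(15)=-513; answer -513
Stage 2: W1 = -513; r = 5; total draws C(8,2) = 28; favorable C(5,1)*C(3,1) = 15; P = 15/28; answer 15/28
Stage 3: W2 = 15/28; threaded value p + q = 43; w = 17; remainder = value at the root: -2*(17)^3 + 5*(17)^2 - 9*(17)^1 + 8 = (-9826) + (1445) + (-153) + (8) = -8526; answer -8526

-8526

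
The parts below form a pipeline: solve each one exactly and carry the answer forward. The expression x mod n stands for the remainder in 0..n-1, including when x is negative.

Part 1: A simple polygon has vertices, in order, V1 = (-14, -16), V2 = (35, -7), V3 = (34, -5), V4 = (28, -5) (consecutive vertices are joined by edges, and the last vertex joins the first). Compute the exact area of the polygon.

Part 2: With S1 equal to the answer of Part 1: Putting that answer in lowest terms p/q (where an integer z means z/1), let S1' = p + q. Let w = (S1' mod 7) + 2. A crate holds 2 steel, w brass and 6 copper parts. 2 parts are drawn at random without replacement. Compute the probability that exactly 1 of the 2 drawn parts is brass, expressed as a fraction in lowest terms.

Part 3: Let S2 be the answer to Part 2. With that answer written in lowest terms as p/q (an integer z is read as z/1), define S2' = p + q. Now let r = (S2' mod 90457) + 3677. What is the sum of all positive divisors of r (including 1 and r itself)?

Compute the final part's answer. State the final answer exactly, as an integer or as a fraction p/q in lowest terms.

8640

Part 1: cross terms: (-14*-7 - 35*-16)=658, (35*-5 - 34*-7)=63, (34*-5 - 28*-5)=-30, (28*-16 - -14*-5)=-518; twice the area = |173| = 173; area = 173/2; answer 173/2
Part 2: S1 = 173/2; threaded value p + q = 175; w = 2; total draws C(10,2) = 45; favorable C(2,1)*C(8,1) = 16; P = 16/45; answer 16/45
Part 3: S2 = 16/45; threaded value p + q = 61; r = 3738; 3738 = 2 * 3 * 7 * 89; sigma = (1 + 2) * (1 + 3) * (1 + 7) * (1 + 89) = 3 * 4 * 8 * 90 = 8640; answer 8640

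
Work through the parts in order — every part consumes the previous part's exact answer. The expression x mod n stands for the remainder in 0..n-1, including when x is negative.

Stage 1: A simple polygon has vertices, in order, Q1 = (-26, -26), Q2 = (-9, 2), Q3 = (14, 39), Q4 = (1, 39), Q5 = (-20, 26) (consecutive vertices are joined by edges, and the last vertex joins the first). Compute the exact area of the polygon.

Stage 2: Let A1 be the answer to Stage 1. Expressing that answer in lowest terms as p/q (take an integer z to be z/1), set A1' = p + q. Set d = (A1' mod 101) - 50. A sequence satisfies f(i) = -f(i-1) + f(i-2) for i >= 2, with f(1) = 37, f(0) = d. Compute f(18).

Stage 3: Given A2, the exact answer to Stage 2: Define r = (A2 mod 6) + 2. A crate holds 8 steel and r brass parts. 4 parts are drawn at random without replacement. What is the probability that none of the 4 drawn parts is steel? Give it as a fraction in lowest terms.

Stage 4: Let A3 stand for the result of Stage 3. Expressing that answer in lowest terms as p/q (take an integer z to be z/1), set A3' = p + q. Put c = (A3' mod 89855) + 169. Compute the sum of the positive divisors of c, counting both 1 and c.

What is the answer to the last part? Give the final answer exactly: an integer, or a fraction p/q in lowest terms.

Stage 1: cross terms: (-26*2 - -9*-26)=-286, (-9*39 - 14*2)=-379, (14*39 - 1*39)=507, (1*26 - -20*39)=806, (-20*-26 - -26*26)=1196; twice the area = |1844| = 1844; area = 922; answer 922
Stage 2: A1 = 922; threaded value p + q = 923; d = -36; f(2) = -1*(37) + 1*(-36) = -73; iterating: f(2)=-73, f(3)=110, f(4)=-183, f(5)=293, f(6)=-476, f(7)=769, f(8)=-1245, f(9)=2014, f(10)=-3259, f(11)=5273, f(12)=-8532, f(13)=13805, f(14)=-22337, f(15)=36142, f(16)=-58479, f(17)=94621, f(18)=-153100; answer -153100
Stage 3: A2 = -153100; r = 4; total draws C(12,4) = 495; favorable C(4,4) = 1; P = 1/495; answer 1/495
Stage 4: A3 = 1/495; threaded value p + q = 496; c = 665; 665 = 5 * 7 * 19; sigma = (1 + 5) * (1 + 7) * (1 + 19) = 6 * 8 * 20 = 960; answer 960

960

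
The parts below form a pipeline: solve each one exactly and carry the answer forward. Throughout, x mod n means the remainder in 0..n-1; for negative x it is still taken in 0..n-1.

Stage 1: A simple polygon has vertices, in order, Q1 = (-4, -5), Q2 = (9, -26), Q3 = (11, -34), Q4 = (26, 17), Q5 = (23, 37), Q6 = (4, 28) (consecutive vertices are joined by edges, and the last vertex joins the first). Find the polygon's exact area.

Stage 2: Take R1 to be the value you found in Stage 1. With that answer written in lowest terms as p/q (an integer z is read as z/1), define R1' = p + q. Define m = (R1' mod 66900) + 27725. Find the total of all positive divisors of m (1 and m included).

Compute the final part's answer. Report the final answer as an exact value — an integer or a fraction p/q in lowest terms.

Stage 1: cross terms: (-4*-26 - 9*-5)=149, (9*-34 - 11*-26)=-20, (11*17 - 26*-34)=1071, (26*37 - 23*17)=571, (23*28 - 4*37)=496, (4*-5 - -4*28)=92; twice the area = |2359| = 2359; area = 2359/2; answer 2359/2
Stage 2: R1 = 2359/2; threaded value p + q = 2361; m = 30086; 30086 = 2 * 7^2 * 307; sigma = (1 + 2) * (1 + 7 + 49) * (1 + 307) = 3 * 57 * 308 = 52668; answer 52668

52668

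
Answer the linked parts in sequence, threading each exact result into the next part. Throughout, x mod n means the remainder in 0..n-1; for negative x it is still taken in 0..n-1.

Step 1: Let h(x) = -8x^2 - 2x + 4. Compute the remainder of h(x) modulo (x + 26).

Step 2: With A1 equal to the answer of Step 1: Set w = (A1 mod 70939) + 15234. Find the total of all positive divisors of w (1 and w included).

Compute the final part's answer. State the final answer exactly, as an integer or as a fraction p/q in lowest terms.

87052

Step 1: remainder = value at the root: -8*(-26)^2 - 2*(-26)^1 + 4 = (-5408) + (52) + (4) = -5352; answer -5352
Step 2: A1 = -5352; w = 80821; 80821 = 13 * 6217; sigma = (1 + 13) * (1 + 6217) = 14 * 6218 = 87052; answer 87052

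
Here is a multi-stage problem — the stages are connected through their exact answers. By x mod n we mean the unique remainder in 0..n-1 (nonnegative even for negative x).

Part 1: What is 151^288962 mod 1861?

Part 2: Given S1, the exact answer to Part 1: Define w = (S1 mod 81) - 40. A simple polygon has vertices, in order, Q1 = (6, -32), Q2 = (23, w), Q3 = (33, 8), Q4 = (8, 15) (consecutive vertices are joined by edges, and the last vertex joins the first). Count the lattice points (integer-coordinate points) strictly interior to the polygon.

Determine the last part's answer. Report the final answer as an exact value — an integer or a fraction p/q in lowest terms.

Part 1: squarings mod 1861: 151^1=151, 151^2=469, 151^4=363, 151^8=1499, 151^16=774, 151^32=1695, 151^64=1502, 151^128=472, 151^256=1325, 151^512=702, 151^1024=1500, 151^2048=51, 151^4096=740, 151^8192=466, 151^16384=1280, 151^32768=720, 151^65536=1042, 151^131072=801, 151^262144=1417; 151^288962 = 151^2 * 151^64 * 151^128 * 151^2048 * 151^8192 * 151^16384 * 151^262144 = 16 (mod 1861); answer 16
Part 2: S1 = 16; w = -24; cross terms: (6*-24 - 23*-32)=592, (23*8 - 33*-24)=976, (33*15 - 8*8)=431, (8*-32 - 6*15)=-346; twice the area = |1653| = 1653; area = 1653/2; boundary points = 1 + 2 + 1 + 1 = 5; strictly interior points = area - boundary/2 + 1 = 825; answer 825

825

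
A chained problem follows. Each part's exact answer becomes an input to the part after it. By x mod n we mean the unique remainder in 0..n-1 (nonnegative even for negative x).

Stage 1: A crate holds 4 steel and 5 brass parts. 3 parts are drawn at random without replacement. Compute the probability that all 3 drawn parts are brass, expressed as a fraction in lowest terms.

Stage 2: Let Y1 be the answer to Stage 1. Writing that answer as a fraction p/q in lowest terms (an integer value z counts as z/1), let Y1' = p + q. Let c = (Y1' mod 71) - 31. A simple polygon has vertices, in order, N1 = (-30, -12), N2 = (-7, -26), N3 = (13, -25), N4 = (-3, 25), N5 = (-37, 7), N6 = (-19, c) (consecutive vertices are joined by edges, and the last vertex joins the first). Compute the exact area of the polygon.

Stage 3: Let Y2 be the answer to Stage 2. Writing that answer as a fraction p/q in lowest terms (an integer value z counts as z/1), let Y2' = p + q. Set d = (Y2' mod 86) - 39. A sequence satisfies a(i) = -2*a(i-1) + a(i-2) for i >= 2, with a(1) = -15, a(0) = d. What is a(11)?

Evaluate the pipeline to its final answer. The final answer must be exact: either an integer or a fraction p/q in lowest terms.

-33799

Stage 1: total draws C(9,3) = 84; favorable C(5,3) = 10; P = 5/42; answer 5/42
Stage 2: Y1 = 5/42; threaded value p + q = 47; c = 16; cross terms: (-30*-26 - -7*-12)=696, (-7*-25 - 13*-26)=513, (13*25 - -3*-25)=250, (-3*7 - -37*25)=904, (-37*16 - -19*7)=-459, (-19*-12 - -30*16)=708; twice the area = |2612| = 2612; area = 1306; answer 1306
Stage 3: Y2 = 1306; threaded value p + q = 1307; d = -22; a(2) = -2*(-15) + 1*(-22) = 8; iterating: a(2)=8, a(3)=-31, a(4)=70, a(5)=-171, a(6)=412, a(7)=-995, a(8)=2402, a(9)=-5799, a(10)=14000, a(11)=-33799; answer -33799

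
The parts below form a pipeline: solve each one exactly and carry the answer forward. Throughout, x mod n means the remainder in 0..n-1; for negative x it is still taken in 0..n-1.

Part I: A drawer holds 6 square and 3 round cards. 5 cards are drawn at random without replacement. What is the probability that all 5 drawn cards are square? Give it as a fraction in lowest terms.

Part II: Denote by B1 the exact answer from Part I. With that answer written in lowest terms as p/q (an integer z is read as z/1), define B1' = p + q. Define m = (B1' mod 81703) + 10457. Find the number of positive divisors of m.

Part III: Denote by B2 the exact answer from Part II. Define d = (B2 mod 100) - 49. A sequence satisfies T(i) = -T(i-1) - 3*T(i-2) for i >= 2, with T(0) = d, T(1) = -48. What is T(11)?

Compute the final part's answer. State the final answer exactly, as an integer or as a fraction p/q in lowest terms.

Part I: total draws C(9,5) = 126; favorable C(6,5) = 6; P = 1/21; answer 1/21
Part II: B1 = 1/21; threaded value p + q = 22; m = 10479; 10479 = 3 * 7 * 499; number of divisors = (1+1) * (1+1) * (1+1) = 8; answer 8
Part III: B2 = 8; d = -41; T(2) = -1*(-48) - 3*(-41) = 171; iterating: T(2)=171, T(3)=-27, T(4)=-486, T(5)=567, T(6)=891, T(7)=-2592, T(8)=-81, T(9)=7857, T(10)=-7614, T(11)=-15957; answer -15957

-15957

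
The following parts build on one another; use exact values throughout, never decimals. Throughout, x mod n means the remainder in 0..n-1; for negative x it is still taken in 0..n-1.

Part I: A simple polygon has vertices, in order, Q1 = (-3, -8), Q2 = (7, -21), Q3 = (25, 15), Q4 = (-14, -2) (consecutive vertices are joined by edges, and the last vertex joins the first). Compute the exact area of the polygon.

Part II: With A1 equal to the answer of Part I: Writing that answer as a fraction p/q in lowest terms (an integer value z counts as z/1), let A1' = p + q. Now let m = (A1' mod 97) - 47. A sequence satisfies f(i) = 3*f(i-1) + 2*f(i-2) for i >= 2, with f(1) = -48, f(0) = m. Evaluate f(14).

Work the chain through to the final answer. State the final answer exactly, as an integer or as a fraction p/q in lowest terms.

-615131856

Part I: cross terms: (-3*-21 - 7*-8)=119, (7*15 - 25*-21)=630, (25*-2 - -14*15)=160, (-14*-8 - -3*-2)=106; twice the area = |1015| = 1015; area = 1015/2; answer 1015/2
Part II: A1 = 1015/2; threaded value p + q = 1017; m = 0; f(2) = 3*(-48) + 2*(0) = -144; iterating: f(2)=-144, f(3)=-528, f(4)=-1872, f(5)=-6672, f(6)=-23760, f(7)=-84624, f(8)=-301392, f(9)=-1073424, f(10)=-3823056, f(11)=-13616016, f(12)=-48494160, f(13)=-172714512, f(14)=-615131856; answer -615131856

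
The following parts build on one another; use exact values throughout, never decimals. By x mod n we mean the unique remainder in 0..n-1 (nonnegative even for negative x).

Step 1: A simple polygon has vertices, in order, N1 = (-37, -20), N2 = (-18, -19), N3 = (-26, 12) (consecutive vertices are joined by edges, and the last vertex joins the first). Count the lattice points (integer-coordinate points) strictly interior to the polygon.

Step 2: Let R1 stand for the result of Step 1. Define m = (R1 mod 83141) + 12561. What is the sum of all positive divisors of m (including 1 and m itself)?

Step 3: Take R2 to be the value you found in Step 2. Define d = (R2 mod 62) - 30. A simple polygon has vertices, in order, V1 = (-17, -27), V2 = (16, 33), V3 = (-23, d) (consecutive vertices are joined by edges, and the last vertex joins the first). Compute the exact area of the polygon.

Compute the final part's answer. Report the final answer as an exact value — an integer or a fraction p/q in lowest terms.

525/2

Step 1: cross terms: (-37*-19 - -18*-20)=343, (-18*12 - -26*-19)=-710, (-26*-20 - -37*12)=964; twice the area = |597| = 597; area = 597/2; boundary points = 1 + 1 + 1 = 3; strictly interior points = area - boundary/2 + 1 = 298; answer 298
Step 2: R1 = 298; m = 12859; 12859 = 7 * 11 * 167; sigma = (1 + 7) * (1 + 11) * (1 + 167) = 8 * 12 * 168 = 16128; answer 16128
Step 3: R2 = 16128; d = -22; cross terms: (-17*33 - 16*-27)=-129, (16*-22 - -23*33)=407, (-23*-27 - -17*-22)=247; twice the area = |525| = 525; area = 525/2; answer 525/2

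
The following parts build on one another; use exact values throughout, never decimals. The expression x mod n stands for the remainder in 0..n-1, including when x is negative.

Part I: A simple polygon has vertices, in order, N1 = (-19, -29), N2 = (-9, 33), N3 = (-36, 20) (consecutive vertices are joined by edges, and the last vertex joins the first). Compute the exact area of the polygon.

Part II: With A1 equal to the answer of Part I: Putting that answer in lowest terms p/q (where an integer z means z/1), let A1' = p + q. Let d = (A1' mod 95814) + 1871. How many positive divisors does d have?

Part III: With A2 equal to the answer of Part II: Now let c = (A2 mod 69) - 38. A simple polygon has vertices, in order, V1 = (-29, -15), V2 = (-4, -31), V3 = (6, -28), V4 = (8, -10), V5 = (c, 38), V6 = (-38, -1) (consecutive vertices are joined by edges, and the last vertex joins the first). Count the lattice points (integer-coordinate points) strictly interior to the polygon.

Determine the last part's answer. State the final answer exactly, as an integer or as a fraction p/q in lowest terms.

1644

Part I: cross terms: (-19*33 - -9*-29)=-888, (-9*20 - -36*33)=1008, (-36*-29 - -19*20)=1424; twice the area = |1544| = 1544; area = 772; answer 772
Part II: A1 = 772; threaded value p + q = 773; d = 2644; 2644 = 2^2 * 661; number of divisors = (2+1) * (1+1) = 6; answer 6
Part III: A2 = 6; c = -32; cross terms: (-29*-31 - -4*-15)=839, (-4*-28 - 6*-31)=298, (6*-10 - 8*-28)=164, (8*38 - -32*-10)=-16, (-32*-1 - -38*38)=1476, (-38*-15 - -29*-1)=541; twice the area = |3302| = 3302; area = 1651; boundary points = 1 + 1 + 2 + 8 + 3 + 1 = 16; strictly interior points = area - boundary/2 + 1 = 1644; answer 1644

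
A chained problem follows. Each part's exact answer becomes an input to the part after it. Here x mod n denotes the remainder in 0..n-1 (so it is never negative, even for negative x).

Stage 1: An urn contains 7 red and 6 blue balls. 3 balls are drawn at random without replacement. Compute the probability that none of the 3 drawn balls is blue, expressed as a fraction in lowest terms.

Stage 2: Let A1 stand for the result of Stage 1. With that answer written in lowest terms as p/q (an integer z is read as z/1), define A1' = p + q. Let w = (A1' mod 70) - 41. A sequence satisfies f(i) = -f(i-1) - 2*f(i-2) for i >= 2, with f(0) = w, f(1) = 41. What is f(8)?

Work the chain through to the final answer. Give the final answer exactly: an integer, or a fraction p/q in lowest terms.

123

Stage 1: total draws C(13,3) = 286; favorable C(7,3) = 35; P = 35/286; answer 35/286
Stage 2: A1 = 35/286; threaded value p + q = 321; w = 0; f(2) = -1*(41) - 2*(0) = -41; iterating: f(2)=-41, f(3)=-41, f(4)=123, f(5)=-41, f(6)=-205, f(7)=287, f(8)=123; answer 123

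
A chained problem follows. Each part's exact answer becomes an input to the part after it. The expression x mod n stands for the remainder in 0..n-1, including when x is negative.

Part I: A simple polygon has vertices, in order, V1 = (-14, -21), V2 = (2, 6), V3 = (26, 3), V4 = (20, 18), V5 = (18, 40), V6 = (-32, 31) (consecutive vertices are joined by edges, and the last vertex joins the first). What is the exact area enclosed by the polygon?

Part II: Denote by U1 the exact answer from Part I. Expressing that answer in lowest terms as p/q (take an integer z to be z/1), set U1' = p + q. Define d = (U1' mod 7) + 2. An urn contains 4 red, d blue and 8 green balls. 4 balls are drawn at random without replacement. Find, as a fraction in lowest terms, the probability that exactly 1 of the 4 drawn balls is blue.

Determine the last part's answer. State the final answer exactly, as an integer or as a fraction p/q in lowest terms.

Part I: cross terms: (-14*6 - 2*-21)=-42, (2*3 - 26*6)=-150, (26*18 - 20*3)=408, (20*40 - 18*18)=476, (18*31 - -32*40)=1838, (-32*-21 - -14*31)=1106; twice the area = |3636| = 3636; area = 1818; answer 1818
Part II: U1 = 1818; threaded value p + q = 1819; d = 8; total draws C(20,4) = 4845; favorable C(8,1)*C(12,3) = 1760; P = 352/969; answer 352/969

352/969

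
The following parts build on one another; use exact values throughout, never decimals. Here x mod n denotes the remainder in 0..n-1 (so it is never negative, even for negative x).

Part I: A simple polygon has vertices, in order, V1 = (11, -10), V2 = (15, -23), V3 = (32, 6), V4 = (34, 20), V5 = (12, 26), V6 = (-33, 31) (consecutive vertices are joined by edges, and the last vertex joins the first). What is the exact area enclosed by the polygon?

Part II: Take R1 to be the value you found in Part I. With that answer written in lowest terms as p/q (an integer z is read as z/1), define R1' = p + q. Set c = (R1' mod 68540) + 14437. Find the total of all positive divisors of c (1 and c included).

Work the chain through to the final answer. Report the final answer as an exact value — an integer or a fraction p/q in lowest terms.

16380

Part I: cross terms: (11*-23 - 15*-10)=-103, (15*6 - 32*-23)=826, (32*20 - 34*6)=436, (34*26 - 12*20)=644, (12*31 - -33*26)=1230, (-33*-10 - 11*31)=-11; twice the area = |3022| = 3022; area = 1511; answer 1511
Part II: R1 = 1511; threaded value p + q = 1512; c = 15949; 15949 = 41 * 389; sigma = (1 + 41) * (1 + 389) = 42 * 390 = 16380; answer 16380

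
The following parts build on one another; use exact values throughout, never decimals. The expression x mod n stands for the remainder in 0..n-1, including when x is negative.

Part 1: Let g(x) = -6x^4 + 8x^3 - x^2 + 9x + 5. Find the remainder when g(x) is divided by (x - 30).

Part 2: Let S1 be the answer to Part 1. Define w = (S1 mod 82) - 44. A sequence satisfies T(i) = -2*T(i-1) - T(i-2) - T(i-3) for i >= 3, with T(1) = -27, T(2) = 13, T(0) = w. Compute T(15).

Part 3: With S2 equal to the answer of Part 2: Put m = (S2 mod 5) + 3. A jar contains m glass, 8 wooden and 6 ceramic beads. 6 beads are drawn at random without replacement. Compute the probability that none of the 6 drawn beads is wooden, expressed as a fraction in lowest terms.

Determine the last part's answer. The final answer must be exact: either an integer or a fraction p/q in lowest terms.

Part 1: remainder = value at the root: -6*(30)^4 + 8*(30)^3 - 1*(30)^2 + 9*(30)^1 + 5 = (-4860000) + (216000) + (-900) + (270) + (5) = -4644625; answer -4644625
Part 2: S1 = -4644625; w = -25; T(3) = -2*(13) - 1*(-27) - 1*(-25) = 26; iterating: T(3)=26, T(4)=-38, T(5)=37, T(6)=-62, T(7)=125, T(8)=-225, T(9)=387, T(10)=-674, T(11)=1186, T(12)=-2085, T(13)=3658, T(14)=-6417, T(15)=11261; answer 11261
Part 3: S2 = 11261; m = 4; total draws C(18,6) = 18564; favorable C(10,6) = 210; P = 5/442; answer 5/442

5/442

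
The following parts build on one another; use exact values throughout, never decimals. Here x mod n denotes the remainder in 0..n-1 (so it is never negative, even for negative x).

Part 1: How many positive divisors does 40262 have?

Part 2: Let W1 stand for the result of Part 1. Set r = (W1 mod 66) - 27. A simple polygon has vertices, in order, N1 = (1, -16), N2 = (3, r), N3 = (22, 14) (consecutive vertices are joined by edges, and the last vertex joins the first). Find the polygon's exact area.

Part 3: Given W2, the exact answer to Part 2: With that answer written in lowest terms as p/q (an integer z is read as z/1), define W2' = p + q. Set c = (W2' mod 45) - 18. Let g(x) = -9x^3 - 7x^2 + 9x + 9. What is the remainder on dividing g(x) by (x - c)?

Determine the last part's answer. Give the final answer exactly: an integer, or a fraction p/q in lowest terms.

Part 1: 40262 = 2 * 41 * 491; number of divisors = (1+1) * (1+1) * (1+1) = 8; answer 8
Part 2: W1 = 8; r = -19; cross terms: (1*-19 - 3*-16)=29, (3*14 - 22*-19)=460, (22*-16 - 1*14)=-366; twice the area = |123| = 123; area = 123/2; answer 123/2
Part 3: W2 = 123/2; threaded value p + q = 125; c = 17; remainder = value at the root: -9*(17)^3 - 7*(17)^2 + 9*(17)^1 + 9 = (-44217) + (-2023) + (153) + (9) = -46078; answer -46078

-46078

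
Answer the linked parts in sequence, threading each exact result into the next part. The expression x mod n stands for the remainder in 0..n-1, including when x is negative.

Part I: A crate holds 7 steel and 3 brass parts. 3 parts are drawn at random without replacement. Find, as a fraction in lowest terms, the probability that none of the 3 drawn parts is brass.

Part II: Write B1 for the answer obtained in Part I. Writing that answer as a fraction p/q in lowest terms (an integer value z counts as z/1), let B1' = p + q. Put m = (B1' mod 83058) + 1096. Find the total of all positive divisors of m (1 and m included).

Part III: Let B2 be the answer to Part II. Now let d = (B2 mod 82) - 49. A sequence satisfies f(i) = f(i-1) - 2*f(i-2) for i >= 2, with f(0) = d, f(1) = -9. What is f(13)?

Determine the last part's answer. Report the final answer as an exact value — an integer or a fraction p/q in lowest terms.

-621

Part I: total draws C(10,3) = 120; favorable C(7,3) = 35; P = 7/24; answer 7/24
Part II: B1 = 7/24; threaded value p + q = 31; m = 1127; 1127 = 7^2 * 23; sigma = (1 + 7 + 49) * (1 + 23) = 57 * 24 = 1368; answer 1368
Part III: B2 = 1368; d = 7; f(2) = 1*(-9) - 2*(7) = -23; iterating: f(2)=-23, f(3)=-5, f(4)=41, f(5)=51, f(6)=-31, f(7)=-133, f(8)=-71, f(9)=195, f(10)=337, f(11)=-53, f(12)=-727, f(13)=-621; answer -621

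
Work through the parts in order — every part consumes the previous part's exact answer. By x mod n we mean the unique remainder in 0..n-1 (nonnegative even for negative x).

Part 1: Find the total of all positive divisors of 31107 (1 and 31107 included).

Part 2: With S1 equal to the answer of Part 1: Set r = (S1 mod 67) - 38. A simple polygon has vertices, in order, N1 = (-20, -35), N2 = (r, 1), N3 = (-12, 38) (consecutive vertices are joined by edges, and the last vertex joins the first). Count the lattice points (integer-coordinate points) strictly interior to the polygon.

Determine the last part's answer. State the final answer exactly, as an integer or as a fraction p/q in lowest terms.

545

Part 1: 31107 = 3 * 10369; sigma = (1 + 3) * (1 + 10369) = 4 * 10370 = 41480; answer 41480
Part 2: S1 = 41480; r = -31; cross terms: (-20*1 - -31*-35)=-1105, (-31*38 - -12*1)=-1166, (-12*-35 - -20*38)=1180; twice the area = |-1091| = 1091; area = 1091/2; boundary points = 1 + 1 + 1 = 3; strictly interior points = area - boundary/2 + 1 = 545; answer 545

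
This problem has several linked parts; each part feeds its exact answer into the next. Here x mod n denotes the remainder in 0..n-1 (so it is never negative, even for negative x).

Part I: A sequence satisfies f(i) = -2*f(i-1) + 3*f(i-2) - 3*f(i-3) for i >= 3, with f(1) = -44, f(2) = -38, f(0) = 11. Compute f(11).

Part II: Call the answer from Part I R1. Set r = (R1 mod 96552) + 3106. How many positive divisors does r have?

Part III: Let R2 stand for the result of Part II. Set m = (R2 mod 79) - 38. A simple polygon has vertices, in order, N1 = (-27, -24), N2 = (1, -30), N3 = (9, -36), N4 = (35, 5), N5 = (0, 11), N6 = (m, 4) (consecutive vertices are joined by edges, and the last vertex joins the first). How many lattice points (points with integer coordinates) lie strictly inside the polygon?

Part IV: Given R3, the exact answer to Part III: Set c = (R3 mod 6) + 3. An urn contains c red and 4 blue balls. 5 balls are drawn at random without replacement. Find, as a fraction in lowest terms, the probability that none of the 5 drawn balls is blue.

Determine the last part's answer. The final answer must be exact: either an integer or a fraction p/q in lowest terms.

Part I: f(3) = -2*(-38) + 3*(-44) - 3*(11) = -89; iterating: f(3)=-89, f(4)=196, f(5)=-545, f(6)=1945, f(7)=-6113, f(8)=19696, f(9)=-63566, f(10)=204559, f(11)=-658904; answer -658904
Part II: R1 = -658904; r = 20066; 20066 = 2 * 79 * 127; number of divisors = (1+1) * (1+1) * (1+1) = 8; answer 8
Part III: R2 = 8; m = -30; cross terms: (-27*-30 - 1*-24)=834, (1*-36 - 9*-30)=234, (9*5 - 35*-36)=1305, (35*11 - 0*5)=385, (0*4 - -30*11)=330, (-30*-24 - -27*4)=828; twice the area = |3916| = 3916; area = 1958; boundary points = 2 + 2 + 1 + 1 + 1 + 1 = 8; strictly interior points = area - boundary/2 + 1 = 1955; answer 1955
Part IV: R3 = 1955; c = 8; total draws C(12,5) = 792; favorable C(8,5) = 56; P = 7/99; answer 7/99

7/99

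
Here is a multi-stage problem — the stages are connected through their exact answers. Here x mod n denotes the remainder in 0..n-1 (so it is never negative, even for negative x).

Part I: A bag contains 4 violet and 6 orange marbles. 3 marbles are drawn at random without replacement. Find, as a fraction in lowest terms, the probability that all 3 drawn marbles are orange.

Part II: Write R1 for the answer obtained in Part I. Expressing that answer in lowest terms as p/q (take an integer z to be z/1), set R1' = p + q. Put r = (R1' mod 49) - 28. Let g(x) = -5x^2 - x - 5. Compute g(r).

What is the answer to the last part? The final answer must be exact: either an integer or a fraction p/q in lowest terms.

Part I: total draws C(10,3) = 120; favorable C(6,3) = 20; P = 1/6; answer 1/6
Part II: R1 = 1/6; threaded value p + q = 7; r = -21; -5*(-21)^2 - 1*(-21)^1 - 5 = (-2205) + (21) + (-5) = -2189; answer -2189

-2189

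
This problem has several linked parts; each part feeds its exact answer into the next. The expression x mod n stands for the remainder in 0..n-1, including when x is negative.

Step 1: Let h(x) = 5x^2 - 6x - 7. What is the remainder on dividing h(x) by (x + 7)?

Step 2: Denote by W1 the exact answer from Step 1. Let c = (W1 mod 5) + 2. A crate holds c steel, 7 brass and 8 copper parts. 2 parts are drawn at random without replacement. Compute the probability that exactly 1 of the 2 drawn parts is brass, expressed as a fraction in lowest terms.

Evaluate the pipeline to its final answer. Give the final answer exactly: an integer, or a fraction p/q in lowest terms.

Step 1: remainder = value at the root: 5*(-7)^2 - 6*(-7)^1 - 7 = (245) + (42) + (-7) = 280; answer 280
Step 2: W1 = 280; c = 2; total draws C(17,2) = 136; favorable C(7,1)*C(10,1) = 70; P = 35/68; answer 35/68

35/68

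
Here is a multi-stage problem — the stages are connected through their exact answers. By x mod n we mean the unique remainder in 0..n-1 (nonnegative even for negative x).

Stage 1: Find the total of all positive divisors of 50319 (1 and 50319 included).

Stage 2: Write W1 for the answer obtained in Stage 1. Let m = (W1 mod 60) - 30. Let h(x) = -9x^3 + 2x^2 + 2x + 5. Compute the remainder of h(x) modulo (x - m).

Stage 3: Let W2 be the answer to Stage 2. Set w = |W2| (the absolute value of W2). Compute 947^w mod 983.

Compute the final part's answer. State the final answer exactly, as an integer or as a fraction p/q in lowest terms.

Stage 1: 50319 = 3^2 * 5591; sigma = (1 + 3 + 9) * (1 + 5591) = 13 * 5592 = 72696; answer 72696
Stage 2: W1 = 72696; m = 6; remainder = value at the root: -9*(6)^3 + 2*(6)^2 + 2*(6)^1 + 5 = (-1944) + (72) + (12) + (5) = -1855; answer -1855
Stage 3: W2 = -1855; w = 1855; squarings mod 983: 947^1=947, 947^2=313, 947^4=652, 947^8=448, 947^16=172, 947^32=94, 947^64=972, 947^128=121, 947^256=879, 947^512=3, 947^1024=9; 947^1855 = 947^1 * 947^2 * 947^4 * 947^8 * 947^16 * 947^32 * 947^256 * 947^512 * 947^1024 = 125 (mod 983); answer 125

125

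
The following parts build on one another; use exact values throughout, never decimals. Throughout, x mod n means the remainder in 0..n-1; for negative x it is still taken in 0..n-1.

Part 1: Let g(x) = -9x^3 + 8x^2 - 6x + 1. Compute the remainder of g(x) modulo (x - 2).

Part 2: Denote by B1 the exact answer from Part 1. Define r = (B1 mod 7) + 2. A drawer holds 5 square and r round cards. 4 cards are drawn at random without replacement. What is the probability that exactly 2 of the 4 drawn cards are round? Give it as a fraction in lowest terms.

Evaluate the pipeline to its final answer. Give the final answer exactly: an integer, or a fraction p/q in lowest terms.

Part 1: remainder = value at the root: -9*(2)^3 + 8*(2)^2 - 6*(2)^1 + 1 = (-72) + (32) + (-12) + (1) = -51; answer -51
Part 2: B1 = -51; r = 7; total draws C(12,4) = 495; favorable C(7,2)*C(5,2) = 210; P = 14/33; answer 14/33

14/33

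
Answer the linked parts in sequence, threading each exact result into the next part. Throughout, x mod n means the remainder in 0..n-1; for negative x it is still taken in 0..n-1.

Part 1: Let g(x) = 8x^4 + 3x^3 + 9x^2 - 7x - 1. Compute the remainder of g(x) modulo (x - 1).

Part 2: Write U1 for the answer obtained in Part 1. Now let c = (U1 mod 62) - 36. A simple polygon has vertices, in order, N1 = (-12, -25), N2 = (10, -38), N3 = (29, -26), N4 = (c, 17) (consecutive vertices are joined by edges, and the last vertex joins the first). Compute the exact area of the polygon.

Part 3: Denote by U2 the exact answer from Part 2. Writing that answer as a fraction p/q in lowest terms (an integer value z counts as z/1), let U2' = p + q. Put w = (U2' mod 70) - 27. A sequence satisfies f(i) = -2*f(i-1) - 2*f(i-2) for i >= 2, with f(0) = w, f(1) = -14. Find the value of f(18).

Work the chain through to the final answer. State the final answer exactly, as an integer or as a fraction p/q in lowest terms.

-6144

Part 1: remainder = value at the root: 8*(1)^4 + 3*(1)^3 + 9*(1)^2 - 7*(1)^1 - 1 = (8) + (3) + (9) + (-7) + (-1) = 12; answer 12
Part 2: U1 = 12; c = -24; cross terms: (-12*-38 - 10*-25)=706, (10*-26 - 29*-38)=842, (29*17 - -24*-26)=-131, (-24*-25 - -12*17)=804; twice the area = |2221| = 2221; area = 2221/2; answer 2221/2
Part 3: U2 = 2221/2; threaded value p + q = 2223; w = 26; f(2) = -2*(-14) - 2*(26) = -24; iterating: f(2)=-24, f(3)=76, f(4)=-104, f(5)=56, f(6)=96, f(7)=-304, f(8)=416, f(9)=-224, f(10)=-384, f(11)=1216, f(12)=-1664, f(13)=896, f(14)=1536, f(15)=-4864, f(16)=6656, f(17)=-3584, f(18)=-6144; answer -6144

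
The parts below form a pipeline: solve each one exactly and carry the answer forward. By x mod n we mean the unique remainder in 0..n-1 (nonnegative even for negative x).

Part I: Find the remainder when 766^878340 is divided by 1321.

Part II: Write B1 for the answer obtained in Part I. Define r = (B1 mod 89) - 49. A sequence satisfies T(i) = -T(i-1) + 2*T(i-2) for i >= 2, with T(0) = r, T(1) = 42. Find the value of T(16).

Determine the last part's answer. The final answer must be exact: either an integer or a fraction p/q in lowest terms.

Part I: squarings mod 1321: 766^1=766, 766^2=232, 766^4=984, 766^8=1284, 766^16=48, 766^32=983, 766^64=638, 766^128=176, 766^256=593, 766^512=263, 766^1024=477, 766^2048=317, 766^4096=93, 766^8192=723, 766^16384=934, 766^32768=496, 766^65536=310, 766^131072=988, 766^262144=1246, 766^524288=341; 766^878340 = 766^4 * 766^256 * 766^512 * 766^1024 * 766^8192 * 766^16384 * 766^65536 * 766^262144 * 766^524288 = 938 (mod 1321); answer 938
Part II: B1 = 938; r = -1; T(2) = -1*(42) + 2*(-1) = -44; iterating: T(2)=-44, T(3)=128, T(4)=-216, T(5)=472, T(6)=-904, T(7)=1848, T(8)=-3656, T(9)=7352, T(10)=-14664, T(11)=29368, T(12)=-58696, T(13)=117432, T(14)=-234824, T(15)=469688, T(16)=-939336; answer -939336

-939336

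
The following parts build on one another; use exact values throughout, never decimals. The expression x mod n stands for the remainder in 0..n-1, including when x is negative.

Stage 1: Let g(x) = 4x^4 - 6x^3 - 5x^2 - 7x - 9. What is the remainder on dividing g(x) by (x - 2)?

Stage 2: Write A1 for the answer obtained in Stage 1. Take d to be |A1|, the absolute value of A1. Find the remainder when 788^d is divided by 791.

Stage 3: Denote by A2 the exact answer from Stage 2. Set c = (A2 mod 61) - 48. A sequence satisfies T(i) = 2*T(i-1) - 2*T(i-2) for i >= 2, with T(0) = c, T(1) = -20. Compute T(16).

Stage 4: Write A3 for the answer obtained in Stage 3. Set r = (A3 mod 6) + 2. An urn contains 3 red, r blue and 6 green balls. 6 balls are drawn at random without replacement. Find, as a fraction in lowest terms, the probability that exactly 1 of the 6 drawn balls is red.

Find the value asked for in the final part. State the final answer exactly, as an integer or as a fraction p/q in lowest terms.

Stage 1: remainder = value at the root: 4*(2)^4 - 6*(2)^3 - 5*(2)^2 - 7*(2)^1 - 9 = (64) + (-48) + (-20) + (-14) + (-9) = -27; answer -27
Stage 2: A1 = -27; d = 27; squarings mod 791: 788^1=788, 788^2=9, 788^4=81, 788^8=233, 788^16=501; 788^27 = 788^1 * 788^2 * 788^8 * 788^16 = 344 (mod 791); answer 344
Stage 3: A2 = 344; c = -9; T(2) = 2*(-20) - 2*(-9) = -22; iterating: T(2)=-22, T(3)=-4, T(4)=36, T(5)=80, T(6)=88, T(7)=16, T(8)=-144, T(9)=-320, T(10)=-352, T(11)=-64, T(12)=576, T(13)=1280, T(14)=1408, T(15)=256, T(16)=-2304; answer -2304
Stage 4: A3 = -2304; r = 2; total draws C(11,6) = 462; favorable C(3,1)*C(8,5) = 168; P = 4/11; answer 4/11

4/11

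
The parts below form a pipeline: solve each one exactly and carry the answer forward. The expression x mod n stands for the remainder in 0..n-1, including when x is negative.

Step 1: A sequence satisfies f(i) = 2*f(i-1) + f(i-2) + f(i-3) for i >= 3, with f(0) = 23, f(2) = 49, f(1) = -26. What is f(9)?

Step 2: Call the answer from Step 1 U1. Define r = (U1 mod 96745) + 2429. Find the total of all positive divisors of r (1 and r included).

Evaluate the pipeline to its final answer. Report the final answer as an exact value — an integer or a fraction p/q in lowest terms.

Step 1: f(3) = 2*(49) + 1*(-26) + 1*(23) = 95; iterating: f(3)=95, f(4)=213, f(5)=570, f(6)=1448, f(7)=3679, f(8)=9376, f(9)=23879; answer 23879
Step 2: U1 = 23879; r = 26308; 26308 = 2^2 * 6577; sigma = (1 + 2 + 4) * (1 + 6577) = 7 * 6578 = 46046; answer 46046

46046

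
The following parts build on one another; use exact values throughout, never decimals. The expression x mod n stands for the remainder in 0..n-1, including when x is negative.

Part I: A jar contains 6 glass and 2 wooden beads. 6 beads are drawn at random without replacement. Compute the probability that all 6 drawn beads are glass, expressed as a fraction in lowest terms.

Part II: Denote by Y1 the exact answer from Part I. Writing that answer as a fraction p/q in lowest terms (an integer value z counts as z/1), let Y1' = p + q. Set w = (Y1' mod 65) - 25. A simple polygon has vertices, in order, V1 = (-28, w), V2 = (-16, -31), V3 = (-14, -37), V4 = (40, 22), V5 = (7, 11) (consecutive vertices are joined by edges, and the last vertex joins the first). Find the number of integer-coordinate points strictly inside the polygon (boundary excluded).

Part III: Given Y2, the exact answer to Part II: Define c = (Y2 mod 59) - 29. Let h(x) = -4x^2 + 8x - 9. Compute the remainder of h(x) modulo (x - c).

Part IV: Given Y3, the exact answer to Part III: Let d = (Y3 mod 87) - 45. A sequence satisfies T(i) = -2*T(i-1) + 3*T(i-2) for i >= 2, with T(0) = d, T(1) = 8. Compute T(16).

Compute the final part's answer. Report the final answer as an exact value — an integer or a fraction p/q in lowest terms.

Part I: total draws C(8,6) = 28; favorable C(6,6) = 1; P = 1/28; answer 1/28
Part II: Y1 = 1/28; threaded value p + q = 29; w = 4; cross terms: (-28*-31 - -16*4)=932, (-16*-37 - -14*-31)=158, (-14*22 - 40*-37)=1172, (40*11 - 7*22)=286, (7*4 - -28*11)=336; twice the area = |2884| = 2884; area = 1442; boundary points = 1 + 2 + 1 + 11 + 7 = 22; strictly interior points = area - boundary/2 + 1 = 1432; answer 1432
Part III: Y2 = 1432; c = -13; remainder = value at the root: -4*(-13)^2 + 8*(-13)^1 - 9 = (-676) + (-104) + (-9) = -789; answer -789
Part IV: Y3 = -789; d = 36; T(2) = -2*(8) + 3*(36) = 92; iterating: T(2)=92, T(3)=-160, T(4)=596, T(5)=-1672, T(6)=5132, T(7)=-15280, T(8)=45956, T(9)=-137752, T(10)=413372, T(11)=-1240000, T(12)=3720116, T(13)=-11160232, T(14)=33480812, T(15)=-100442320, T(16)=301327076; answer 301327076

301327076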